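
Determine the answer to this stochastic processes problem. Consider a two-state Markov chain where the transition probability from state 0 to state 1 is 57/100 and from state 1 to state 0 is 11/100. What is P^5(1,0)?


Computing P^5 by matrix multiplication.
P = [[0.4300, 0.5700], [0.1100, 0.8900]]
After raising P to the power 5:
P^5(1,0) = 0.1612

0.1612


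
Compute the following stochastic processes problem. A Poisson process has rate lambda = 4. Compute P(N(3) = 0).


P(N(t)=k) = (lambda*t)^k * exp(-lambda*t) / k!
lambda*t = 12
= 12^0 * exp(-12) / 0!
= 1 * 6.1442e-06 / 1
= 6.1442e-06

6.1442e-06


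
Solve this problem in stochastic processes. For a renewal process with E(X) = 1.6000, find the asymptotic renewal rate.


Long-run renewal rate = 1/E(X)
= 1/1.6000
= 0.6250

0.6250


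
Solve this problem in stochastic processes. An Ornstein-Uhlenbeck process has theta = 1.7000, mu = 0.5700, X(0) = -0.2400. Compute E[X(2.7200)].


E[X(t)] = mu + (X(0) - mu)*exp(-theta*t)
= 0.5700 + (-0.2400 - 0.5700)*exp(-1.7000*2.7200)
= 0.5700 + -0.8100 * 0.0098
= 0.5621

0.5621


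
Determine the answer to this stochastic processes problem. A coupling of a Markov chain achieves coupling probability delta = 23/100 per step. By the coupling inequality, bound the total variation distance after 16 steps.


TV distance bound <= (1-delta)^n
= (1 - 0.2300)^16
= 0.7700^16
= 0.0153

0.0153


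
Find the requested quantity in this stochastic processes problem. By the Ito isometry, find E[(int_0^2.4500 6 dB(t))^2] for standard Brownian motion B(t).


By Ito isometry: E[(int f dB)^2] = int f^2 dt
= 6^2 * 2.4500
= 36 * 2.4500 = 88.2000

88.2000


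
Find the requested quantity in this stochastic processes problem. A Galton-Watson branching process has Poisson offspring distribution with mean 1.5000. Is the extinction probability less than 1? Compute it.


Since mu = 1.5000 > 1, extinction prob q < 1.
Solve s = exp(mu*(s-1)) iteratively.
q = 0.4172

0.4172


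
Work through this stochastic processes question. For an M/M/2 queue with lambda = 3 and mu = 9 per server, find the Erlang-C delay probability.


a = lambda/mu = 0.3333
rho = a/c = 0.1667
Erlang-C formula applied:
C(c,a) = 0.0476

0.0476


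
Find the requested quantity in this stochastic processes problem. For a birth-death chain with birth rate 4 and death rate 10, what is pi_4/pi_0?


For birth-death process, pi_n/pi_0 = (lambda/mu)^n
= (4/10)^4
= 0.0256

0.0256


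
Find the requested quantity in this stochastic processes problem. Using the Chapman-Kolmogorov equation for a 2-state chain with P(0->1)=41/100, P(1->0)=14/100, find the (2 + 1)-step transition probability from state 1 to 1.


P^3 = P^2 * P^1
Computing via matrix multiplication of the transition matrix.
Entry (1,1) of P^3 = 0.7686

0.7686


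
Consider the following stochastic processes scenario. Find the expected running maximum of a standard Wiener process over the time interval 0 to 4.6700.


E(max B(s)) = sqrt(2t/pi)
= sqrt(2*4.6700/pi)
= sqrt(2.9730)
= 1.7242

1.7242


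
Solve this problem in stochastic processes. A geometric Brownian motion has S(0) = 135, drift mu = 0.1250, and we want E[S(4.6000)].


E[S(t)] = S(0) * exp(mu * t)
= 135 * exp(0.1250 * 4.6000)
= 135 * 1.7771
= 239.9126

239.9126


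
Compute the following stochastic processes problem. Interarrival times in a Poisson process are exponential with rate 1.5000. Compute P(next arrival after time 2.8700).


P(X > t) = exp(-lambda * t)
= exp(-1.5000 * 2.8700)
= exp(-4.3050) = 0.0135

0.0135


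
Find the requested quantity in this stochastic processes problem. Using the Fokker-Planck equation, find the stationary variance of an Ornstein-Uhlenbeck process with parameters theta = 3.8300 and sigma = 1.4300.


Stationary variance = sigma^2 / (2*theta)
= 1.4300^2 / (2*3.8300)
= 2.0449 / 7.6600
= 0.2670

0.2670


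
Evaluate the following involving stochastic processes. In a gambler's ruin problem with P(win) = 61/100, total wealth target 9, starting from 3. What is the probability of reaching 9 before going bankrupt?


Gambler's ruin formula:
r = q/p = 0.3900/0.6100 = 0.6393
P(win) = (1 - r^i)/(1 - r^N)
= (1 - 0.6393^3)/(1 - 0.6393^9)
= 0.7521

0.7521


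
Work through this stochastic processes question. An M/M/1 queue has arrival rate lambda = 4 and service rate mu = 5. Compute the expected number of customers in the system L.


rho = 4/5 = 0.8000
L = rho/(1-rho)
= 0.8000/0.2000
= 4.0000

4.0000


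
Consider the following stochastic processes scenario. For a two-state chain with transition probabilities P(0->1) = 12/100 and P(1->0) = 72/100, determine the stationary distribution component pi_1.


Stationary distribution: pi_0 = p10/(p01+p10), pi_1 = p01/(p01+p10)
p01 = 0.1200, p10 = 0.7200
pi_1 = 0.1429

0.1429


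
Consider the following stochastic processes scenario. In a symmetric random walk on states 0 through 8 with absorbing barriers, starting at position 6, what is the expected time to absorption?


For symmetric RW on 0,...,N with absorbing barriers, E(i) = i*(N-i)
E(6) = 6 * 2 = 12

12


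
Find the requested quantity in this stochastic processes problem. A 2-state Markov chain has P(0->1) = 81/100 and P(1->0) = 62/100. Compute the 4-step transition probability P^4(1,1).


Computing P^4 by matrix multiplication.
P = [[0.1900, 0.8100], [0.6200, 0.3800]]
After raising P to the power 4:
P^4(1,1) = 0.5813

0.5813


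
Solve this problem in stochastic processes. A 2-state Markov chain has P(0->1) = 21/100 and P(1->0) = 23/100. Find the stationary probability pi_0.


Stationary distribution: pi_0 = p10/(p01+p10), pi_1 = p01/(p01+p10)
p01 = 0.2100, p10 = 0.2300
pi_0 = 0.5227

0.5227


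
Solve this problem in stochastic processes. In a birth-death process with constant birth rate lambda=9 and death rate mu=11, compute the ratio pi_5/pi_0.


For birth-death process, pi_n/pi_0 = (lambda/mu)^n
= (9/11)^5
= 0.3666

0.3666


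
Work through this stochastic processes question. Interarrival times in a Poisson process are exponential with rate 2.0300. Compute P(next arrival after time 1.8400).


P(X > t) = exp(-lambda * t)
= exp(-2.0300 * 1.8400)
= exp(-3.7352) = 0.0239

0.0239


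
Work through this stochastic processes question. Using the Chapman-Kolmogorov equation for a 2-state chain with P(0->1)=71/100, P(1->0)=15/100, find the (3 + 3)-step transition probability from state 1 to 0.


P^6 = P^3 * P^3
Computing via matrix multiplication of the transition matrix.
Entry (1,0) of P^6 = 0.1744

0.1744


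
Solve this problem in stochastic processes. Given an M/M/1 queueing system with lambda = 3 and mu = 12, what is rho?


rho = lambda/mu
= 3/12
= 0.2500

0.2500


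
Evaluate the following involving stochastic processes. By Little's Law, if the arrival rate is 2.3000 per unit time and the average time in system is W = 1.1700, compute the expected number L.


Little's Law: L = lambda * W
= 2.3000 * 1.1700
= 2.6910

2.6910


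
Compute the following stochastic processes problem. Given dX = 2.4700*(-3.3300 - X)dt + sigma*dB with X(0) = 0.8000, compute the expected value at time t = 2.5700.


E[X(t)] = mu + (X(0) - mu)*exp(-theta*t)
= -3.3300 + (0.8000 - -3.3300)*exp(-2.4700*2.5700)
= -3.3300 + 4.1300 * 0.0018
= -3.3228

-3.3228


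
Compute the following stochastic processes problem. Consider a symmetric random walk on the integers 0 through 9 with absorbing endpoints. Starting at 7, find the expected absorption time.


For symmetric RW on 0,...,N with absorbing barriers, E(i) = i*(N-i)
E(7) = 7 * 2 = 14

14


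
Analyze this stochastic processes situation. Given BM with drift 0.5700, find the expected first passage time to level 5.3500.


Expected first passage time = a/mu
= 5.3500/0.5700
= 9.3860

9.3860


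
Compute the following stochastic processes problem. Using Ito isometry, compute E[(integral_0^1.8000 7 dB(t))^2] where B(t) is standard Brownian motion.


By Ito isometry: E[(int f dB)^2] = int f^2 dt
= 7^2 * 1.8000
= 49 * 1.8000 = 88.2000

88.2000


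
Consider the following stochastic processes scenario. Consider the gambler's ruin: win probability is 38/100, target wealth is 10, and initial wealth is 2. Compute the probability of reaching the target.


Gambler's ruin formula:
r = q/p = 0.6200/0.3800 = 1.6316
P(win) = (1 - r^i)/(1 - r^N)
= (1 - 1.6316^2)/(1 - 1.6316^10)
= 0.0125

0.0125


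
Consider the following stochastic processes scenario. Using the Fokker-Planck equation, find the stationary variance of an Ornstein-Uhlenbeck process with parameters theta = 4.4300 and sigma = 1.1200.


Stationary variance = sigma^2 / (2*theta)
= 1.1200^2 / (2*4.4300)
= 1.2544 / 8.8600
= 0.1416

0.1416


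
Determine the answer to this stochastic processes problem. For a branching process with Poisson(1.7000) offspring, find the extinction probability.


Since mu = 1.7000 > 1, extinction prob q < 1.
Solve s = exp(mu*(s-1)) iteratively.
q = 0.3088

0.3088


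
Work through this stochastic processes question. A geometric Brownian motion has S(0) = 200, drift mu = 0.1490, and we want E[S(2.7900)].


E[S(t)] = S(0) * exp(mu * t)
= 200 * exp(0.1490 * 2.7900)
= 200 * 1.5154
= 303.0893

303.0893


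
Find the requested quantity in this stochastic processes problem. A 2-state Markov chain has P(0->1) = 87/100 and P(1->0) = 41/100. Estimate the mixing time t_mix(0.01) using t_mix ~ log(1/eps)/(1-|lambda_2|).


lambda_2 = |1 - p01 - p10| = |1 - 0.8700 - 0.4100| = 0.2800
t_mix ~ log(1/eps)/(1 - |lambda_2|)
= log(100)/(1 - 0.2800) = 4.6052/0.7200
= 6.3961

6.3961


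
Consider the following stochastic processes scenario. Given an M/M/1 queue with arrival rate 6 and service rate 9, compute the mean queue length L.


rho = 6/9 = 0.6667
L = rho/(1-rho)
= 0.6667/0.3333
= 2.0000

2.0000


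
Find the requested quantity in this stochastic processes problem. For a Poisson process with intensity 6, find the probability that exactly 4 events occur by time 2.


P(N(t)=k) = (lambda*t)^k * exp(-lambda*t) / k!
lambda*t = 12
= 12^4 * exp(-12) / 4!
= 20736 * 6.1442e-06 / 24
= 0.0053

0.0053


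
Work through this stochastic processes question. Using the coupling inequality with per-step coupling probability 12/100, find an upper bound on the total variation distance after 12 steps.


TV distance bound <= (1-delta)^n
= (1 - 0.1200)^12
= 0.8800^12
= 0.2157

0.2157


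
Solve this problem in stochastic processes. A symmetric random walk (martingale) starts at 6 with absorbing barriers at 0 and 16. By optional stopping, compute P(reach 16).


By optional stopping theorem: E(M at tau) = M(0) = 6
P(hit 16)*16 + P(hit 0)*0 = 6
P(hit 16) = (6 - 0)/(16 - 0) = 3/8 = 0.3750

0.3750


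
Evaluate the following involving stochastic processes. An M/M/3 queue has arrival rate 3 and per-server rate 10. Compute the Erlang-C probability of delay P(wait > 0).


a = lambda/mu = 0.3000
rho = a/c = 0.1000
Erlang-C formula applied:
C(c,a) = 0.0037

0.0037


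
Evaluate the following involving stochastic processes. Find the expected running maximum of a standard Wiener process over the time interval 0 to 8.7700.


E(max B(s)) = sqrt(2t/pi)
= sqrt(2*8.7700/pi)
= sqrt(5.5832)
= 2.3629

2.3629


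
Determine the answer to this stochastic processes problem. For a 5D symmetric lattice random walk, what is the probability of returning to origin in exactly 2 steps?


P(return in 2 steps) = P(reverse first step) = 1/(2d)
= 1/10
= 0.1000

0.1000


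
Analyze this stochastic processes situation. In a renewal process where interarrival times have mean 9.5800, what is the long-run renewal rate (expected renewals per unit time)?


Long-run renewal rate = 1/E(X)
= 1/9.5800
= 0.1044

0.1044


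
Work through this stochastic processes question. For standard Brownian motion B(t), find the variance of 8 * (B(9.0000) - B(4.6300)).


Var(alpha*(B(t)-B(s))) = alpha^2 * (t-s)
= 8^2 * (9.0000 - 4.6300)
= 64 * 4.3700
= 279.6800

279.6800


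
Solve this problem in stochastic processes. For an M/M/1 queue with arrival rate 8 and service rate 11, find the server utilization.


rho = lambda/mu
= 8/11
= 0.7273

0.7273


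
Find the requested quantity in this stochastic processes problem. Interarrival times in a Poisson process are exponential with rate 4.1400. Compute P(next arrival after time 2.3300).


P(X > t) = exp(-lambda * t)
= exp(-4.1400 * 2.3300)
= exp(-9.6462) = 6.4671e-05

6.4671e-05


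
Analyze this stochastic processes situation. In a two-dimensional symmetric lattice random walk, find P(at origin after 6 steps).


P = C(6,3)^2 / 4^6
= 20^2 / 4096
= 400 / 4096
= 0.0977

0.0977


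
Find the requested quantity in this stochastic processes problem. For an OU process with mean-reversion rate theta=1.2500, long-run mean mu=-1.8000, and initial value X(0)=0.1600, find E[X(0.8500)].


E[X(t)] = mu + (X(0) - mu)*exp(-theta*t)
= -1.8000 + (0.1600 - -1.8000)*exp(-1.2500*0.8500)
= -1.8000 + 1.9600 * 0.3456
= -1.1226

-1.1226


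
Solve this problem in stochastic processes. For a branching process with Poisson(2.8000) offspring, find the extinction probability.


Since mu = 2.8000 > 1, extinction prob q < 1.
Solve s = exp(mu*(s-1)) iteratively.
q = 0.0750

0.0750


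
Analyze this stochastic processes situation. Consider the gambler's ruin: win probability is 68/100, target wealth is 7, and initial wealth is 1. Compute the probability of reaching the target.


Gambler's ruin formula:
r = q/p = 0.3200/0.6800 = 0.4706
P(win) = (1 - r^i)/(1 - r^N)
= (1 - 0.4706^1)/(1 - 0.4706^7)
= 0.5321

0.5321


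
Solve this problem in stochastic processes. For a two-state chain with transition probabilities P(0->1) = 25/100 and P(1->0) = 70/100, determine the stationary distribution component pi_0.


Stationary distribution: pi_0 = p10/(p01+p10), pi_1 = p01/(p01+p10)
p01 = 0.2500, p10 = 0.7000
pi_0 = 0.7368

0.7368


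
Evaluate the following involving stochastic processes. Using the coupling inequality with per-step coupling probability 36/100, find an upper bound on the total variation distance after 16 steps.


TV distance bound <= (1-delta)^n
= (1 - 0.3600)^16
= 0.6400^16
= 7.9228e-04

7.9228e-04


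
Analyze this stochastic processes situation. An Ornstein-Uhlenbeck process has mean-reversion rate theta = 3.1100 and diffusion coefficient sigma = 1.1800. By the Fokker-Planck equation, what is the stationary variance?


Stationary variance = sigma^2 / (2*theta)
= 1.1800^2 / (2*3.1100)
= 1.3924 / 6.2200
= 0.2239

0.2239


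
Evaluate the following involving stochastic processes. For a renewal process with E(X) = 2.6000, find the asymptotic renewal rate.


Long-run renewal rate = 1/E(X)
= 1/2.6000
= 0.3846

0.3846


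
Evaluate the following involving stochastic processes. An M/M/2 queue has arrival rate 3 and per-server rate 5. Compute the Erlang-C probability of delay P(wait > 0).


a = lambda/mu = 0.6000
rho = a/c = 0.3000
Erlang-C formula applied:
C(c,a) = 0.1385

0.1385


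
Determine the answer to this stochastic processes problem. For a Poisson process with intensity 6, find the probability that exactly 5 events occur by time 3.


P(N(t)=k) = (lambda*t)^k * exp(-lambda*t) / k!
lambda*t = 18
= 18^5 * exp(-18) / 5!
= 1889568 * 1.5230e-08 / 120
= 2.3982e-04

2.3982e-04


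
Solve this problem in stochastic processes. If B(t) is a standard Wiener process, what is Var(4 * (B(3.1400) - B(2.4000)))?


Var(alpha*(B(t)-B(s))) = alpha^2 * (t-s)
= 4^2 * (3.1400 - 2.4000)
= 16 * 0.7400
= 11.8400

11.8400


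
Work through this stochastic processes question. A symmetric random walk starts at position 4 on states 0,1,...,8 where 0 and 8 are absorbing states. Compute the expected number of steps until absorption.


For symmetric RW on 0,...,N with absorbing barriers, E(i) = i*(N-i)
E(4) = 4 * 4 = 16

16


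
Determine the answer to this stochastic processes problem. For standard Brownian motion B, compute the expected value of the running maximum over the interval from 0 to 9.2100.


E(max B(s)) = sqrt(2t/pi)
= sqrt(2*9.2100/pi)
= sqrt(5.8633)
= 2.4214

2.4214


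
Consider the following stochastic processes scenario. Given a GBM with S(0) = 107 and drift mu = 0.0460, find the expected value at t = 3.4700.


E[S(t)] = S(0) * exp(mu * t)
= 107 * exp(0.0460 * 3.4700)
= 107 * 1.1731
= 125.5180

125.5180


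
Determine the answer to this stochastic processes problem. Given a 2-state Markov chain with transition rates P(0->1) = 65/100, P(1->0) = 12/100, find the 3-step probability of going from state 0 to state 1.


Computing P^3 by matrix multiplication.
P = [[0.3500, 0.6500], [0.1200, 0.8800]]
After raising P to the power 3:
P^3(0,1) = 0.8339

0.8339


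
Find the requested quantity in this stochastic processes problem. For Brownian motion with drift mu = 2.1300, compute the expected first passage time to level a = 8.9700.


Expected first passage time = a/mu
= 8.9700/2.1300
= 4.2113

4.2113


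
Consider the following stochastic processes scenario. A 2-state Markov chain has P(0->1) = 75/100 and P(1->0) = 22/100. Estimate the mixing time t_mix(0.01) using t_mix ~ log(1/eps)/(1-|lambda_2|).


lambda_2 = |1 - p01 - p10| = |1 - 0.7500 - 0.2200| = 0.0300
t_mix ~ log(1/eps)/(1 - |lambda_2|)
= log(100)/(1 - 0.0300) = 4.6052/0.9700
= 4.7476

4.7476


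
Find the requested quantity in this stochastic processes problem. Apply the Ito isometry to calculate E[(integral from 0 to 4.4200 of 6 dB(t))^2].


By Ito isometry: E[(int f dB)^2] = int f^2 dt
= 6^2 * 4.4200
= 36 * 4.4200 = 159.1200

159.1200


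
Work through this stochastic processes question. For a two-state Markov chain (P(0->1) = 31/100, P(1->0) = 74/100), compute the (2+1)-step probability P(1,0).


P^3 = P^2 * P^1
Computing via matrix multiplication of the transition matrix.
Entry (1,0) of P^3 = 0.7048

0.7048


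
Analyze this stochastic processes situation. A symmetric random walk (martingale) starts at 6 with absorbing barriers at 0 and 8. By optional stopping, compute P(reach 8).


By optional stopping theorem: E(M at tau) = M(0) = 6
P(hit 8)*8 + P(hit 0)*0 = 6
P(hit 8) = (6 - 0)/(8 - 0) = 3/4 = 0.7500

0.7500


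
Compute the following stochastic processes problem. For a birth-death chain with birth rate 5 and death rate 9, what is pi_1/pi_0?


For birth-death process, pi_n/pi_0 = (lambda/mu)^n
= (5/9)^1
= 0.5556

0.5556


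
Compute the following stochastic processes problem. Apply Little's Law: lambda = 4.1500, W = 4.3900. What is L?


Little's Law: L = lambda * W
= 4.1500 * 4.3900
= 18.2185

18.2185


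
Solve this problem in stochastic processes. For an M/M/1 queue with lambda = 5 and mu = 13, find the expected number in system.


rho = 5/13 = 0.3846
L = rho/(1-rho)
= 0.3846/0.6154
= 0.6250

0.6250


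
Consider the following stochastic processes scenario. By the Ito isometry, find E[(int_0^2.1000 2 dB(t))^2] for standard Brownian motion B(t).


By Ito isometry: E[(int f dB)^2] = int f^2 dt
= 2^2 * 2.1000
= 4 * 2.1000 = 8.4000

8.4000


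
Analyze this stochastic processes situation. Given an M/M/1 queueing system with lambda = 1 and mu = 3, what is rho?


rho = lambda/mu
= 1/3
= 0.3333

0.3333


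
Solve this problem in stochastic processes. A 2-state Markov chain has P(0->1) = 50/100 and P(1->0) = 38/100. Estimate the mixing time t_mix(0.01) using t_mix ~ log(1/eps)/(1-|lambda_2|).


lambda_2 = |1 - p01 - p10| = |1 - 0.5000 - 0.3800| = 0.1200
t_mix ~ log(1/eps)/(1 - |lambda_2|)
= log(100)/(1 - 0.1200) = 4.6052/0.8800
= 5.2331

5.2331


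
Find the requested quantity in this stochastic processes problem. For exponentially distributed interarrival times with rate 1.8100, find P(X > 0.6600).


P(X > t) = exp(-lambda * t)
= exp(-1.8100 * 0.6600)
= exp(-1.1946) = 0.3028

0.3028


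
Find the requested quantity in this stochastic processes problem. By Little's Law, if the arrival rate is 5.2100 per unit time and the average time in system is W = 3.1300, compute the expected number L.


Little's Law: L = lambda * W
= 5.2100 * 3.1300
= 16.3073

16.3073


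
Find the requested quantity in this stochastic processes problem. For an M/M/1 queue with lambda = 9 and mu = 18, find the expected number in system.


rho = 9/18 = 0.5000
L = rho/(1-rho)
= 0.5000/0.5000
= 1.0000

1.0000


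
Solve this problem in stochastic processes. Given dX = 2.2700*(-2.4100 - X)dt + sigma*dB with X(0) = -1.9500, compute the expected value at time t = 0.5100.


E[X(t)] = mu + (X(0) - mu)*exp(-theta*t)
= -2.4100 + (-1.9500 - -2.4100)*exp(-2.2700*0.5100)
= -2.4100 + 0.4600 * 0.3142
= -2.2655

-2.2655


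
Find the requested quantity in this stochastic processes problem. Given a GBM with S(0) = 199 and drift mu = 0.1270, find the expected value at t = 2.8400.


E[S(t)] = S(0) * exp(mu * t)
= 199 * exp(0.1270 * 2.8400)
= 199 * 1.4343
= 285.4266

285.4266


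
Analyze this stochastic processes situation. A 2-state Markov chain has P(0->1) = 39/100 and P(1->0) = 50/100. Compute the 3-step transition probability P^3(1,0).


Computing P^3 by matrix multiplication.
P = [[0.6100, 0.3900], [0.5000, 0.5000]]
After raising P to the power 3:
P^3(1,0) = 0.5610

0.5610


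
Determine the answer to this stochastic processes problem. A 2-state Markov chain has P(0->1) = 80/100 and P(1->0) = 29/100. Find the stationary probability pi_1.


Stationary distribution: pi_0 = p10/(p01+p10), pi_1 = p01/(p01+p10)
p01 = 0.8000, p10 = 0.2900
pi_1 = 0.7339

0.7339


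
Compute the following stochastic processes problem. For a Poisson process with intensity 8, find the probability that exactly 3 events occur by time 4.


P(N(t)=k) = (lambda*t)^k * exp(-lambda*t) / k!
lambda*t = 32
= 32^3 * exp(-32) / 3!
= 32768 * 1.2664e-14 / 6
= 6.9163e-11

6.9163e-11


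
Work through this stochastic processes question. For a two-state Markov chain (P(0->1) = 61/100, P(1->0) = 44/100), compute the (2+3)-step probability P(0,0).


P^5 = P^2 * P^3
Computing via matrix multiplication of the transition matrix.
Entry (0,0) of P^5 = 0.4190

0.4190


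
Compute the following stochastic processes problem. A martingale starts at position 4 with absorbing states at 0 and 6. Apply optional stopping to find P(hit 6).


By optional stopping theorem: E(M at tau) = M(0) = 4
P(hit 6)*6 + P(hit 0)*0 = 4
P(hit 6) = (4 - 0)/(6 - 0) = 2/3 = 0.6667

0.6667


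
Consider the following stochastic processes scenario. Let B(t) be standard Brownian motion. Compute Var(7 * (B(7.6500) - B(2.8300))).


Var(alpha*(B(t)-B(s))) = alpha^2 * (t-s)
= 7^2 * (7.6500 - 2.8300)
= 49 * 4.8200
= 236.1800

236.1800


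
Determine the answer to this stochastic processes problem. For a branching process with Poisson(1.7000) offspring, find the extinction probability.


Since mu = 1.7000 > 1, extinction prob q < 1.
Solve s = exp(mu*(s-1)) iteratively.
q = 0.3088

0.3088


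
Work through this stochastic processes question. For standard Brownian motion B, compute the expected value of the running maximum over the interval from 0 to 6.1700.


E(max B(s)) = sqrt(2t/pi)
= sqrt(2*6.1700/pi)
= sqrt(3.9279)
= 1.9819

1.9819


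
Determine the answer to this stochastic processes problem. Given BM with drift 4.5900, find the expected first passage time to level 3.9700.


Expected first passage time = a/mu
= 3.9700/4.5900
= 0.8649

0.8649


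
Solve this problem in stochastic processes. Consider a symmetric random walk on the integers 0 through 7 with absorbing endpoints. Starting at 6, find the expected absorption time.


For symmetric RW on 0,...,N with absorbing barriers, E(i) = i*(N-i)
E(6) = 6 * 1 = 6

6


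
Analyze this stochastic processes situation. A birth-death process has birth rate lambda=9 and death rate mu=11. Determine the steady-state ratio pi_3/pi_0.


For birth-death process, pi_n/pi_0 = (lambda/mu)^n
= (9/11)^3
= 0.5477

0.5477


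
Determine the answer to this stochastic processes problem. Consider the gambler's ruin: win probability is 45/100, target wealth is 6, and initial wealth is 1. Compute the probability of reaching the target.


Gambler's ruin formula:
r = q/p = 0.5500/0.4500 = 1.2222
P(win) = (1 - r^i)/(1 - r^N)
= (1 - 1.2222^1)/(1 - 1.2222^6)
= 0.0952

0.0952


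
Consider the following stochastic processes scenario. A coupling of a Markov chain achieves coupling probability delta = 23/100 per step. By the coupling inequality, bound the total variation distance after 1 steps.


TV distance bound <= (1-delta)^n
= (1 - 0.2300)^1
= 0.7700^1
= 0.7700

0.7700


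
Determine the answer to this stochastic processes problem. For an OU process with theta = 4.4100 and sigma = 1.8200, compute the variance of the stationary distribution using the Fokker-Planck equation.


Stationary variance = sigma^2 / (2*theta)
= 1.8200^2 / (2*4.4100)
= 3.3124 / 8.8200
= 0.3756

0.3756


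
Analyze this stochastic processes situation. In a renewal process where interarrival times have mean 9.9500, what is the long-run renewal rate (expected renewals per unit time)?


Long-run renewal rate = 1/E(X)
= 1/9.9500
= 0.1005

0.1005


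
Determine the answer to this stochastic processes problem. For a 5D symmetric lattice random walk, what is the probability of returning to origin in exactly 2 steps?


P(return in 2 steps) = P(reverse first step) = 1/(2d)
= 1/10
= 0.1000

0.1000


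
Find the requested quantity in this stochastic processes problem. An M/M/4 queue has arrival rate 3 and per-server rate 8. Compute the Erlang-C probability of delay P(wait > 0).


a = lambda/mu = 0.3750
rho = a/c = 0.0938
Erlang-C formula applied:
C(c,a) = 6.2488e-04

6.2488e-04


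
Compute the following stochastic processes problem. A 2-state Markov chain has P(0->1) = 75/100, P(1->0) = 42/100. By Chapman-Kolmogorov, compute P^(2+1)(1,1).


P^3 = P^2 * P^1
Computing via matrix multiplication of the transition matrix.
Entry (1,1) of P^3 = 0.6393

0.6393


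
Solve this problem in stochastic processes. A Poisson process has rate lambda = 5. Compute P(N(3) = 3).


P(N(t)=k) = (lambda*t)^k * exp(-lambda*t) / k!
lambda*t = 15
= 15^3 * exp(-15) / 3!
= 3375 * 3.0590e-07 / 6
= 1.7207e-04

1.7207e-04


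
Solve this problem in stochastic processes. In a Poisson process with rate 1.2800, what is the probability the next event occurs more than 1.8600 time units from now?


P(X > t) = exp(-lambda * t)
= exp(-1.2800 * 1.8600)
= exp(-2.3808) = 0.0925

0.0925


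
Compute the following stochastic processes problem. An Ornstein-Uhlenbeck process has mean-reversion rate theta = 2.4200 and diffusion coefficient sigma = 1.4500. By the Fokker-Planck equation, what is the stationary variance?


Stationary variance = sigma^2 / (2*theta)
= 1.4500^2 / (2*2.4200)
= 2.1025 / 4.8400
= 0.4344

0.4344


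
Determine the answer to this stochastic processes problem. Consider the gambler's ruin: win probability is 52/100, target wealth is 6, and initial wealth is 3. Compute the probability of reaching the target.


Gambler's ruin formula:
r = q/p = 0.4800/0.5200 = 0.9231
P(win) = (1 - r^i)/(1 - r^N)
= (1 - 0.9231^3)/(1 - 0.9231^6)
= 0.5597

0.5597


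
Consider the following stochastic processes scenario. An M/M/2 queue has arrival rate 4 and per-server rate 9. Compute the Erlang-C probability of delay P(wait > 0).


a = lambda/mu = 0.4444
rho = a/c = 0.2222
Erlang-C formula applied:
C(c,a) = 0.0808

0.0808


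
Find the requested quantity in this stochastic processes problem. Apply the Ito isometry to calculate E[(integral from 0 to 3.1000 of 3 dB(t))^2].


By Ito isometry: E[(int f dB)^2] = int f^2 dt
= 3^2 * 3.1000
= 9 * 3.1000 = 27.9000

27.9000


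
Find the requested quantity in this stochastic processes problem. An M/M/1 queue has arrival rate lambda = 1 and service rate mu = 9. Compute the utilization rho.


rho = lambda/mu
= 1/9
= 0.1111

0.1111


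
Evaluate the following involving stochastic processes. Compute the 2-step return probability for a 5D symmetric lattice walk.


P(return in 2 steps) = P(reverse first step) = 1/(2d)
= 1/10
= 0.1000

0.1000


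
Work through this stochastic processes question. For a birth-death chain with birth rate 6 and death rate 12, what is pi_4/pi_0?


For birth-death process, pi_n/pi_0 = (lambda/mu)^n
= (6/12)^4
= 0.0625

0.0625


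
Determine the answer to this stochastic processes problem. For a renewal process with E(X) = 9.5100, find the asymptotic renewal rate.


Long-run renewal rate = 1/E(X)
= 1/9.5100
= 0.1052

0.1052


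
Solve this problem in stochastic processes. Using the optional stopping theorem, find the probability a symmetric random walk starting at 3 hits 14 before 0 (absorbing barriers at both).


By optional stopping theorem: E(M at tau) = M(0) = 3
P(hit 14)*14 + P(hit 0)*0 = 3
P(hit 14) = (3 - 0)/(14 - 0) = 3/14 = 0.2143

0.2143


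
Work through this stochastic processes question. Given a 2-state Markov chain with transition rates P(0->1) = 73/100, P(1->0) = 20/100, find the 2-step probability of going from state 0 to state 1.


Computing P^2 by matrix multiplication.
P = [[0.2700, 0.7300], [0.2000, 0.8000]]
After raising P to the power 2:
P^2(0,1) = 0.7811

0.7811


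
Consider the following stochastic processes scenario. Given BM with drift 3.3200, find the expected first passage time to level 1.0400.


Expected first passage time = a/mu
= 1.0400/3.3200
= 0.3133

0.3133


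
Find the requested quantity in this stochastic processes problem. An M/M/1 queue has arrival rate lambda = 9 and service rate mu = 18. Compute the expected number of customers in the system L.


rho = 9/18 = 0.5000
L = rho/(1-rho)
= 0.5000/0.5000
= 1.0000

1.0000


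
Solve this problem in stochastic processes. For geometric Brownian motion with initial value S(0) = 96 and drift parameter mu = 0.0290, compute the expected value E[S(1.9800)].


E[S(t)] = S(0) * exp(mu * t)
= 96 * exp(0.0290 * 1.9800)
= 96 * 1.0591
= 101.6737

101.6737


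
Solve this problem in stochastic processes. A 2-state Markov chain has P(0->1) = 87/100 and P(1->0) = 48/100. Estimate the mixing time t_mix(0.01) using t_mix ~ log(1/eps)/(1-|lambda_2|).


lambda_2 = |1 - p01 - p10| = |1 - 0.8700 - 0.4800| = 0.3500
t_mix ~ log(1/eps)/(1 - |lambda_2|)
= log(100)/(1 - 0.3500) = 4.6052/0.6500
= 7.0849

7.0849


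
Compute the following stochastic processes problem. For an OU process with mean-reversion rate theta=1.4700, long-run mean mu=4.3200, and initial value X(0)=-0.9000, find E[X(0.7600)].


E[X(t)] = mu + (X(0) - mu)*exp(-theta*t)
= 4.3200 + (-0.9000 - 4.3200)*exp(-1.4700*0.7600)
= 4.3200 + -5.2200 * 0.3272
= 2.6120

2.6120


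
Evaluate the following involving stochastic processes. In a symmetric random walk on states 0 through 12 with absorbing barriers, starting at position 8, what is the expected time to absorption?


For symmetric RW on 0,...,N with absorbing barriers, E(i) = i*(N-i)
E(8) = 8 * 4 = 32

32


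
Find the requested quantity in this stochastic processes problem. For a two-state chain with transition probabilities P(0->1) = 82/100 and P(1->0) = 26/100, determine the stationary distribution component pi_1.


Stationary distribution: pi_0 = p10/(p01+p10), pi_1 = p01/(p01+p10)
p01 = 0.8200, p10 = 0.2600
pi_1 = 0.7593

0.7593


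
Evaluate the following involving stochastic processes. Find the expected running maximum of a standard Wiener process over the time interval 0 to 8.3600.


E(max B(s)) = sqrt(2t/pi)
= sqrt(2*8.3600/pi)
= sqrt(5.3221)
= 2.3070

2.3070


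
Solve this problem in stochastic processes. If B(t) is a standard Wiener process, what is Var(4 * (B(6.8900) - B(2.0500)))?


Var(alpha*(B(t)-B(s))) = alpha^2 * (t-s)
= 4^2 * (6.8900 - 2.0500)
= 16 * 4.8400
= 77.4400

77.4400


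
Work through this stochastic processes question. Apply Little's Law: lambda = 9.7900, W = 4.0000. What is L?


Little's Law: L = lambda * W
= 9.7900 * 4.0000
= 39.1600

39.1600


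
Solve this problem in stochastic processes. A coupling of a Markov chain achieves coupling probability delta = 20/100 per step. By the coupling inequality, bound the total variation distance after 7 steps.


TV distance bound <= (1-delta)^n
= (1 - 0.2000)^7
= 0.8000^7
= 0.2097

0.2097


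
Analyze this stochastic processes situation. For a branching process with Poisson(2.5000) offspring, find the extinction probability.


Since mu = 2.5000 > 1, extinction prob q < 1.
Solve s = exp(mu*(s-1)) iteratively.
q = 0.1074

0.1074


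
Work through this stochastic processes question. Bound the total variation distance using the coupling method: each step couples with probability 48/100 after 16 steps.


TV distance bound <= (1-delta)^n
= (1 - 0.4800)^16
= 0.5200^16
= 2.8579e-05

2.8579e-05


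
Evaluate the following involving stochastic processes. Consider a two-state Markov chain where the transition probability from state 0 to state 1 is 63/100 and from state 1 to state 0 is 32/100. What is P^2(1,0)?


Computing P^2 by matrix multiplication.
P = [[0.3700, 0.6300], [0.3200, 0.6800]]
After raising P to the power 2:
P^2(1,0) = 0.3360

0.3360


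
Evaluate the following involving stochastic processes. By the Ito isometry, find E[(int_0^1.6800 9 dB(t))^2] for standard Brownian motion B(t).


By Ito isometry: E[(int f dB)^2] = int f^2 dt
= 9^2 * 1.6800
= 81 * 1.6800 = 136.0800

136.0800


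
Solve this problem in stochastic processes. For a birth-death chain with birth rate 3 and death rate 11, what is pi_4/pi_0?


For birth-death process, pi_n/pi_0 = (lambda/mu)^n
= (3/11)^4
= 0.0055

0.0055


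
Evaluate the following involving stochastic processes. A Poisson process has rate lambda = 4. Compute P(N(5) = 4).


P(N(t)=k) = (lambda*t)^k * exp(-lambda*t) / k!
lambda*t = 20
= 20^4 * exp(-20) / 4!
= 160000 * 2.0612e-09 / 24
= 1.3741e-05

1.3741e-05


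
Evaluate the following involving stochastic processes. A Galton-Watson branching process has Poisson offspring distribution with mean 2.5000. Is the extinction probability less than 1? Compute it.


Since mu = 2.5000 > 1, extinction prob q < 1.
Solve s = exp(mu*(s-1)) iteratively.
q = 0.1074

0.1074


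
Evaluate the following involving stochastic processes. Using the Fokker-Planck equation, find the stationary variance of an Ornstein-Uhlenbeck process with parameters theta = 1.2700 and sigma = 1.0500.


Stationary variance = sigma^2 / (2*theta)
= 1.0500^2 / (2*1.2700)
= 1.1025 / 2.5400
= 0.4341

0.4341


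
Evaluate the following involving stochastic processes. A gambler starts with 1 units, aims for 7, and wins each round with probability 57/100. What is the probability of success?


Gambler's ruin formula:
r = q/p = 0.4300/0.5700 = 0.7544
P(win) = (1 - r^i)/(1 - r^N)
= (1 - 0.7544^1)/(1 - 0.7544^7)
= 0.2853

0.2853


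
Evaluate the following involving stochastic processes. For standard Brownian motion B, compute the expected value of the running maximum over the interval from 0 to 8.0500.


E(max B(s)) = sqrt(2t/pi)
= sqrt(2*8.0500/pi)
= sqrt(5.1248)
= 2.2638

2.2638


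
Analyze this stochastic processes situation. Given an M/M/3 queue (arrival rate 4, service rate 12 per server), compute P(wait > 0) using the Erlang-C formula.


a = lambda/mu = 0.3333
rho = a/c = 0.1111
Erlang-C formula applied:
C(c,a) = 0.0050

0.0050


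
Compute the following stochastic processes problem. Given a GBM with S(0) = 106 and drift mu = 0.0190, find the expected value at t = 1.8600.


E[S(t)] = S(0) * exp(mu * t)
= 106 * exp(0.0190 * 1.8600)
= 106 * 1.0360
= 109.8130

109.8130


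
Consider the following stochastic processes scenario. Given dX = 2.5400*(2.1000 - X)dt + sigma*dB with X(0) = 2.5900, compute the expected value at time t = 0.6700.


E[X(t)] = mu + (X(0) - mu)*exp(-theta*t)
= 2.1000 + (2.5900 - 2.1000)*exp(-2.5400*0.6700)
= 2.1000 + 0.4900 * 0.1824
= 2.1894

2.1894


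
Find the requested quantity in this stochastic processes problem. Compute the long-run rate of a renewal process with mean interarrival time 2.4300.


Long-run renewal rate = 1/E(X)
= 1/2.4300
= 0.4115

0.4115


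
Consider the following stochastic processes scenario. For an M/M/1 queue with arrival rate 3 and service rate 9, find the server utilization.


rho = lambda/mu
= 3/9
= 0.3333

0.3333


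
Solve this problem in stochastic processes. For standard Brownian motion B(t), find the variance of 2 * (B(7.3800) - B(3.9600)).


Var(alpha*(B(t)-B(s))) = alpha^2 * (t-s)
= 2^2 * (7.3800 - 3.9600)
= 4 * 3.4200
= 13.6800

13.6800


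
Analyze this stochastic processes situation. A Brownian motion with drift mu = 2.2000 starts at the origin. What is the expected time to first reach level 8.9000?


Expected first passage time = a/mu
= 8.9000/2.2000
= 4.0455

4.0455


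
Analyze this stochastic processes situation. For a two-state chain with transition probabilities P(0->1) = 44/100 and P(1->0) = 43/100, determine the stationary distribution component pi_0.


Stationary distribution: pi_0 = p10/(p01+p10), pi_1 = p01/(p01+p10)
p01 = 0.4400, p10 = 0.4300
pi_0 = 0.4943

0.4943


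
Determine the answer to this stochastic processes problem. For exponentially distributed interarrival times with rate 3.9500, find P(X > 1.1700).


P(X > t) = exp(-lambda * t)
= exp(-3.9500 * 1.1700)
= exp(-4.6215) = 0.0098

0.0098


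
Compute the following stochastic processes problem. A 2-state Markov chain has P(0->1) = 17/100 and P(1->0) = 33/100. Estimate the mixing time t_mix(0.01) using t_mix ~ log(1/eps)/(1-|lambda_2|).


lambda_2 = |1 - p01 - p10| = |1 - 0.1700 - 0.3300| = 0.5000
t_mix ~ log(1/eps)/(1 - |lambda_2|)
= log(100)/(1 - 0.5000) = 4.6052/0.5000
= 9.2103

9.2103


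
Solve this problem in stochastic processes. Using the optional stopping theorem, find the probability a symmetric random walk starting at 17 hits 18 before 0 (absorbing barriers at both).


By optional stopping theorem: E(M at tau) = M(0) = 17
P(hit 18)*18 + P(hit 0)*0 = 17
P(hit 18) = (17 - 0)/(18 - 0) = 17/18 = 0.9444

0.9444


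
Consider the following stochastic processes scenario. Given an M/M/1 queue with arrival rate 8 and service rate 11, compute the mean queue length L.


rho = 8/11 = 0.7273
L = rho/(1-rho)
= 0.7273/0.2727
= 2.6667

2.6667


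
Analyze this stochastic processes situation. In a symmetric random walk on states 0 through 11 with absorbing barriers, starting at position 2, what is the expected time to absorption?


For symmetric RW on 0,...,N with absorbing barriers, E(i) = i*(N-i)
E(2) = 2 * 9 = 18

18


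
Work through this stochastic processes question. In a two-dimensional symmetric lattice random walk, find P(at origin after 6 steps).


P = C(6,3)^2 / 4^6
= 20^2 / 4096
= 400 / 4096
= 0.0977

0.0977


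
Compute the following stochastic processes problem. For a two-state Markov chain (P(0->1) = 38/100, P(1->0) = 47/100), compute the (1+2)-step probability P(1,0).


P^3 = P^1 * P^2
Computing via matrix multiplication of the transition matrix.
Entry (1,0) of P^3 = 0.5511

0.5511


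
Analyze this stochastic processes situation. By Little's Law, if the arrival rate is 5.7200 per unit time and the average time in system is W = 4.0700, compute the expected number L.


Little's Law: L = lambda * W
= 5.7200 * 4.0700
= 23.2804

23.2804


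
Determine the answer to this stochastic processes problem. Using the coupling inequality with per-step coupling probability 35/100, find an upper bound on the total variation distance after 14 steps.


TV distance bound <= (1-delta)^n
= (1 - 0.3500)^14
= 0.6500^14
= 0.0024

0.0024


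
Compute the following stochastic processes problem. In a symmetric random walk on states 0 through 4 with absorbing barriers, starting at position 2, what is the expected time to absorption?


For symmetric RW on 0,...,N with absorbing barriers, E(i) = i*(N-i)
E(2) = 2 * 2 = 4

4
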